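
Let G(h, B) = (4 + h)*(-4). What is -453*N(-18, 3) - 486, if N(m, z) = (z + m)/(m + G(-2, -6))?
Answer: -19431/26 ≈ -747.35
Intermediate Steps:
G(h, B) = -16 - 4*h
N(m, z) = (m + z)/(-8 + m) (N(m, z) = (z + m)/(m + (-16 - 4*(-2))) = (m + z)/(m + (-16 + 8)) = (m + z)/(m - 8) = (m + z)/(-8 + m))
-453*N(-18, 3) - 486 = -453*(-18 + 3)/(-8 - 18) - 486 = -453*(-15)/(-26) - 486 = -(-453)*(-15)/26 - 486 = -453*15/26 - 486 = -6795/26 - 486 = -19431/26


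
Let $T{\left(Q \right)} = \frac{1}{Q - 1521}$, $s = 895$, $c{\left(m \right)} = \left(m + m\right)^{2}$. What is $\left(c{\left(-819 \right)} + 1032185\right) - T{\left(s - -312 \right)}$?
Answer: $\frac{1166581907}{314} \approx 3.7152 \cdot 10^{6}$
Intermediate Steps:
$c{\left(m \right)} = 4 m^{2}$ ($c{\left(m \right)} = \left(2 m\right)^{2} = 4 m^{2}$)
$T{\left(Q \right)} = \frac{1}{-1521 + Q}$
$\left(c{\left(-819 \right)} + 1032185\right) - T{\left(s - -312 \right)} = \left(4 \left(-819\right)^{2} + 1032185\right) - \frac{1}{-1521 + \left(895 - -312\right)} = \left(4 \cdot 670761 + 1032185\right) - \frac{1}{-1521 + \left(895 + 312\right)} = \left(2683044 + 1032185\right) - \frac{1}{-1521 + 1207} = 3715229 - \frac{1}{-314} = 3715229 - - \frac{1}{314} = 3715229 + \frac{1}{314} = \frac{1166581907}{314}$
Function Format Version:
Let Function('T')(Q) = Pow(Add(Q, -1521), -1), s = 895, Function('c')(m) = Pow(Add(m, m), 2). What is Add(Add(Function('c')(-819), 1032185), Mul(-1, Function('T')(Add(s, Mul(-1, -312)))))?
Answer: Rational(1166581907, 314) ≈ 3.7152e+6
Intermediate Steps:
Function('c')(m) = Mul(4, Pow(m, 2)) (Function('c')(m) = Pow(Mul(2, m), 2) = Mul(4, Pow(m, 2)))
Function('T')(Q) = Pow(Add(-1521, Q), -1)
Add(Add(Function('c')(-819), 1032185), Mul(-1, Function('T')(Add(s, Mul(-1, -312))))) = Add(Add(Mul(4, Pow(-819, 2)), 1032185), Mul(-1, Pow(Add(-1521, Add(895, Mul(-1, -312))), -1))) = Add(Add(Mul(4, 670761), 1032185), Mul(-1, Pow(Add(-1521, Add(895, 312)), -1))) = Add(Add(2683044, 1032185), Mul(-1, Pow(Add(-1521, 1207), -1))) = Add(3715229, Mul(-1, Pow(-314, -1))) = Add(3715229, Mul(-1, Rational(-1, 314))) = Add(3715229, Rational(1, 314)) = Rational(1166581907, 314)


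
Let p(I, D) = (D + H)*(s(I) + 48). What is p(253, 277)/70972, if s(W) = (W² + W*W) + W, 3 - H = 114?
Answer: 10650477/35486 ≈ 300.13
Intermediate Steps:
H = -111 (H = 3 - 1*114 = 3 - 114 = -111)
s(W) = W + 2*W² (s(W) = (W² + W²) + W = 2*W² + W = W + 2*W²)
p(I, D) = (-111 + D)*(48 + I*(1 + 2*I)) (p(I, D) = (D - 111)*(I*(1 + 2*I) + 48) = (-111 + D)*(48 + I*(1 + 2*I)))
p(253, 277)/70972 = (-5328 + 48*277 - 111*253*(1 + 2*253) + 277*253*(1 + 2*253))/70972 = (-5328 + 13296 - 111*253*(1 + 506) + 277*253*(1 + 506))*(1/70972) = (-5328 + 13296 - 111*253*507 + 277*253*507)*(1/70972) = (-5328 + 13296 - 14238081 + 35531067)*(1/70972) = 21300954*(1/70972) = 10650477/35486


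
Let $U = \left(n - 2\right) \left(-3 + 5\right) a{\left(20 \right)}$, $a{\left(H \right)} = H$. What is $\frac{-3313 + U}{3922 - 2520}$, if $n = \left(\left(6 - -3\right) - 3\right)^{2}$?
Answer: $- \frac{1953}{1402} \approx -1.393$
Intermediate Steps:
$n = 36$ ($n = \left(\left(6 + 3\right) - 3\right)^{2} = \left(9 - 3\right)^{2} = 6^{2} = 36$)
$U = 1360$ ($U = \left(36 - 2\right) \left(-3 + 5\right) 20 = 34 \cdot 2 \cdot 20 = 68 \cdot 20 = 1360$)
$\frac{-3313 + U}{3922 - 2520} = \frac{-3313 + 1360}{3922 - 2520} = - \frac{1953}{1402}$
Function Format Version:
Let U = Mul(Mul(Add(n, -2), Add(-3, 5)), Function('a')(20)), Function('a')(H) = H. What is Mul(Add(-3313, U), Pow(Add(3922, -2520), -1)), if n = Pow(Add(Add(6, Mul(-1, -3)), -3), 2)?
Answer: Rational(-1953, 1402) ≈ -1.3930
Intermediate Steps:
n = 36 (n = Pow(Add(Add(6, 3), -3), 2) = Pow(Add(9, -3), 2) = Pow(6, 2) = 36)
U = 1360 (U = Mul(Mul(Add(36, -2), Add(-3, 5)), 20) = Mul(Mul(34, 2), 20) = Mul(68, 20) = 1360)
Mul(Add(-3313, U), Pow(Add(3922, -2520), -1)) = Mul(Add(-3313, 1360), Pow(Add(3922, -2520), -1)) = Mul(-1953, Pow(1402, -1)) = Mul(-1953, Rational(1, 1402)) = Rational(-1953, 1402)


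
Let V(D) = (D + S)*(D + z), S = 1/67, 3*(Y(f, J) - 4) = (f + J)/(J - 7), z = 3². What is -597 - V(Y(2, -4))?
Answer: -47442652/72963 ≈ -650.23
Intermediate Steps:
z = 9
Y(f, J) = 4 + (J + f)/(3*(-7 + J)) (Y(f, J) = 4 + ((f + J)/(J - 7))/3 = 4 + ((J + f)/(-7 + J))/3 = 4 + (J + f)/(3*(-7 + J)))
S = 1/67 ≈ 0.014925
V(D) = (9 + D)*(1/67 + D) (V(D) = (D + 1/67)*(D + 9) = (1/67 + D)*(9 + D) = (9 + D)*(1/67 + D))
-597 - V(Y(2, -4)) = -597 - (9/67 + ((-84 + 2 + 13*(-4))/(3*(-7 - 4)))² + 604*((-84 + 2 + 13*(-4))/(3*(-7 - 4)))/67) = -597 - (9/67 + ((⅓)*(-84 + 2 - 52)/(-11))² + 604*((⅓)*(-84 + 2 - 52)/(-11))/67) = -597 - (9/67 + ((⅓)*(-1/11)*(-134))² + 604*((⅓)*(-1/11)*(-134))/67) = -597 - (9/67 + (134/33)² + (604/67)*(134/33)) = -597 - (9/67 + 17956/1089 + 1208/33) = -597 - 1*3883741/72963 = -597 - 3883741/72963 = -47442652/72963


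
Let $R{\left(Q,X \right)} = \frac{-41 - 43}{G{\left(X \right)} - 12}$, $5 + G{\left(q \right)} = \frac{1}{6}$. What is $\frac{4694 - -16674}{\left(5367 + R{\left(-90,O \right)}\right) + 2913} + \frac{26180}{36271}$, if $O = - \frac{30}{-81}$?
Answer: $\frac{12523239581}{3793874058} \approx 3.3009$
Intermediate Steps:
$G{\left(q \right)} = - \frac{29}{6}$ ($G{\left(q \right)} = -5 + \frac{1}{6} = - \frac{29}{6}$)
$O = \frac{10}{27}$ ($O = \left(-30\right) \left(- \frac{1}{81}\right) = \frac{10}{27} \approx 0.37037$)
$R{\left(Q,X \right)} = \frac{504}{101}$ ($R{\left(Q,X \right)} = \frac{-41 - 43}{- \frac{29}{6} - 12} = - \frac{84}{- \frac{101}{6}} = \left(-84\right) \left(- \frac{6}{101}\right) = \frac{504}{101}$)
$\frac{4694 - -16674}{\left(5367 + R{\left(-90,O \right)}\right) + 2913} + \frac{26180}{36271} = \frac{4694 - -16674}{\left(5367 + \frac{504}{101}\right) + 2913} + \frac{26180}{36271} = \frac{4694 + 16674}{\frac{542571}{101} + 2913} + 26180 \cdot \frac{1}{36271} = \frac{21368}{\frac{836784}{101}} + \frac{26180}{36271} = 21368 \cdot \frac{101}{836784} + \frac{26180}{36271} = \frac{269771}{104598} + \frac{26180}{36271} = \frac{12523239581}{3793874058}$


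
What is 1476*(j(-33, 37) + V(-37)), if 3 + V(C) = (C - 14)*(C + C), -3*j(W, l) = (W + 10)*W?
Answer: 5192568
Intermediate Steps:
j(W, l) = -W*(10 + W)/3 (j(W, l) = -(W + 10)*W/3 = -(10 + W)*W/3 = -W*(10 + W)/3)
V(C) = -3 + 2*C*(-14 + C) (V(C) = -3 + (C - 14)*(C + C) = -3 + (-14 + C)*(2*C) = -3 + 2*C*(-14 + C))
1476*(j(-33, 37) + V(-37)) = 1476*(-1/3*(-33)*(10 - 33) + (-3 - 28*(-37) + 2*(-37)**2)) = 1476*(-1/3*(-33)*(-23) + (-3 + 1036 + 2*1369)) = 1476*(-253 + (-3 + 1036 + 2738)) = 1476*(-253 + 3771) = 1476*3518 = 5192568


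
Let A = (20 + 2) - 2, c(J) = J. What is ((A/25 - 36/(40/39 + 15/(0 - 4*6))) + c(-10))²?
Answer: 153313924/15625 ≈ 9812.1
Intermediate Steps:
A = 20 (A = 22 - 2 = 20)
((A/25 - 36/(40/39 + 15/(0 - 4*6))) + c(-10))² = ((20/25 - 36/(40/39 + 15/(0 - 4*6))) - 10)² = ((20*(1/25) - 36/(40*(1/39) + 15/(0 - 24))) - 10)² = ((⅘ - 36/(40/39 + 15/(-24))) - 10)² = ((⅘ - 36/(40/39 + 15*(-1/24))) - 10)² = ((⅘ - 36/(40/39 - 5/8)) - 10)² = ((⅘ - 36/125/312) - 10)² = ((⅘ - 36*312/125) - 10)² = ((⅘ - 11232/125) - 10)² = (-11132/125 - 10)² = (-12382/125)² = 153313924/15625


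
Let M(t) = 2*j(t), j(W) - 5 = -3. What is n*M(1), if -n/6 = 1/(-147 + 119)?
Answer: 6/7 ≈ 0.85714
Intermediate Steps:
j(W) = 2 (j(W) = 5 - 3 = 2)
n = 3/14 (n = -6/(-147 + 119) = -6/(-28) = -6*(-1/28) = 3/14 ≈ 0.21429)
M(t) = 4 (M(t) = 2*2 = 4)
n*M(1) = (3/14)*4 = 6/7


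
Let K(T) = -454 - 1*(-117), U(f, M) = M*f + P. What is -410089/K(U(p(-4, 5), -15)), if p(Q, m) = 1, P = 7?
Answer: 410089/337 ≈ 1216.9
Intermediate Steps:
U(f, M) = 7 + M*f (U(f, M) = M*f + 7 = 7 + M*f)
K(T) = -337 (K(T) = -454 + 117 = -337)
-410089/K(U(p(-4, 5), -15)) = -410089/(-337) = -410089*(-1/337) = 410089/337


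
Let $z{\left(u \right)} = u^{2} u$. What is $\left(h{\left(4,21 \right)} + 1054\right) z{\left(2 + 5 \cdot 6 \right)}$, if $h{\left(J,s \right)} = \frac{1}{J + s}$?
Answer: $\frac{863469568}{25} \approx 3.4539 \cdot 10^{7}$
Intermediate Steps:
$z{\left(u \right)} = u^{3}$
$\left(h{\left(4,21 \right)} + 1054\right) z{\left(2 + 5 \cdot 6 \right)} = \left(\frac{1}{4 + 21} + 1054\right) \left(2 + 5 \cdot 6\right)^{3} = \left(\frac{1}{25} + 1054\right) \left(2 + 30\right)^{3} = \left(\frac{1}{25} + 1054\right) 32^{3} = \frac{26351}{25} \cdot 32768 = \frac{863469568}{25}$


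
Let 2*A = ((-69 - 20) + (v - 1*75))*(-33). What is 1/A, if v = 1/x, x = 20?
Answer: 40/108207 ≈ 0.00036966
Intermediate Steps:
v = 1/20 ≈ 0.050000
A = 108207/40 (A = (((-69 - 20) + (1/20 - 1*75))*(-33))/2 = ((-89 + (1/20 - 75))*(-33))/2 = ((-89 - 1499/20)*(-33))/2 = (-3279/20*(-33))/2 = (1/2)*(108207/20) = 108207/40 ≈ 2705.2)
1/A = 1/(108207/40) = 40/108207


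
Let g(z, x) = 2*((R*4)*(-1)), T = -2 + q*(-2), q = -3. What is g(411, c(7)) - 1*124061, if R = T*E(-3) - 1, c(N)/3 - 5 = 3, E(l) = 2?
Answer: -124117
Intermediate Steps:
c(N) = 24 (c(N) = 15 + 3*3 = 15 + 9 = 24)
T = 4 (T = -2 - 3*(-2) = -2 + 6 = 4)
R = 7 (R = 4*2 - 1 = 8 - 1 = 7)
g(z, x) = -56 (g(z, x) = 2*((7*4)*(-1)) = 2*(28*(-1)) = 2*(-28) = -56)
g(411, c(7)) - 1*124061 = -56 - 1*124061 = -56 - 124061 = -124117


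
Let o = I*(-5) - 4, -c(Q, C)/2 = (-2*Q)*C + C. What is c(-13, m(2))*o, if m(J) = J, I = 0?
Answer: 432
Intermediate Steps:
c(Q, C) = -2*C + 4*C*Q (c(Q, C) = -2*((-2*Q)*C + C) = -2*(-2*C*Q + C) = -2*(C - 2*C*Q) = -2*C + 4*C*Q)
o = -4 (o = 0*(-5) - 4 = 0 - 4 = -4)
c(-13, m(2))*o = (2*2*(-1 + 2*(-13)))*(-4) = (2*2*(-1 - 26))*(-4) = (2*2*(-27))*(-4) = -108*(-4) = 432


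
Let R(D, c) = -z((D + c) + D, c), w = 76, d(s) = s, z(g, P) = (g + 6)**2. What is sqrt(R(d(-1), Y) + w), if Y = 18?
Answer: 2*I*sqrt(102) ≈ 20.199*I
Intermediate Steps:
z(g, P) = (6 + g)**2
R(D, c) = -(6 + c + 2*D)**2 (R(D, c) = -(6 + ((D + c) + D))**2 = -(6 + (c + 2*D))**2 = -(6 + c + 2*D)**2)
sqrt(R(d(-1), Y) + w) = sqrt(-(6 + 18 + 2*(-1))**2 + 76) = sqrt(-(6 + 18 - 2)**2 + 76) = sqrt(-1*22**2 + 76) = sqrt(-1*484 + 76) = sqrt(-484 + 76) = sqrt(-408) = 2*I*sqrt(102)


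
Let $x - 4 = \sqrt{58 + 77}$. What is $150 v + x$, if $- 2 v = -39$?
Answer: $2929 + 3 \sqrt{15} \approx 2940.6$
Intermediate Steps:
$x = 4 + 3 \sqrt{15}$ ($x = 4 + \sqrt{58 + 77} = 4 + \sqrt{135} = 4 + 3 \sqrt{15} \approx 15.619$)
$v = \frac{39}{2}$ ($v = \left(- \frac{1}{2}\right) \left(-39\right) = \frac{39}{2} \approx 19.5$)
$150 v + x = 150 \cdot \frac{39}{2} + \left(4 + 3 \sqrt{15}\right) = 2925 + \left(4 + 3 \sqrt{15}\right) = 2929 + 3 \sqrt{15}$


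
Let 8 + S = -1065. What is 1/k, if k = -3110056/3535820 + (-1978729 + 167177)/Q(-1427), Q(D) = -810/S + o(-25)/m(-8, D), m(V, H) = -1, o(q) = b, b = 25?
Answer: 4599217865/343641468769794 ≈ 1.3384e-5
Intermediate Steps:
S = -1073 (S = -8 - 1065 = -1073)
o(q) = 25
Q(D) = -26015/1073 (Q(D) = -810/(-1073) + 25/(-1) = -810*(-1/1073) + 25*(-1) = 810/1073 - 25 = -26015/1073)
k = 343641468769794/4599217865 (k = -3110056/3535820 + (-1978729 + 167177)/(-26015/1073) = -3110056*1/3535820 - 1811552*(-1073/26015) = -777514/883955 + 1943795296/26015 = 343641468769794/4599217865 ≈ 74717.)
1/k = 1/(343641468769794/4599217865) = 4599217865/343641468769794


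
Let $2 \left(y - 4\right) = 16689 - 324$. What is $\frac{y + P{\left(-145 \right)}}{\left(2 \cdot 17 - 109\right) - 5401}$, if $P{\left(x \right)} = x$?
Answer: $- \frac{16083}{10952} \approx -1.4685$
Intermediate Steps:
$y = \frac{16373}{2}$ ($y = 4 + \frac{16689 - 324}{2} = 4 + \frac{1}{2} \cdot 16365 = 4 + \frac{16365}{2} = \frac{16373}{2} \approx 8186.5$)
$\frac{y + P{\left(-145 \right)}}{\left(2 \cdot 17 - 109\right) - 5401} = \frac{\frac{16373}{2} - 145}{\left(2 \cdot 17 - 109\right) - 5401} = \frac{16083}{2 \left(\left(34 - 109\right) - 5401\right)} = \frac{16083}{2 \left(-75 - 5401\right)} = \frac{16083}{2 \left(-5476\right)} = \frac{16083}{2} \left(- \frac{1}{5476}\right) = - \frac{16083}{10952}$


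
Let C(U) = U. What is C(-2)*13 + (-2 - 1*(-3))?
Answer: -25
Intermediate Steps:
C(-2)*13 + (-2 - 1*(-3)) = -2*13 + (-2 - 1*(-3)) = -26 + (-2 + 3) = -26 + 1 = -25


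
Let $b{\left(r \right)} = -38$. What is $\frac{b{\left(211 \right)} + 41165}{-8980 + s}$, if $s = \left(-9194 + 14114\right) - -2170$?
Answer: $- \frac{13709}{630} \approx -21.76$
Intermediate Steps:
$s = 7090$ ($s = 4920 + 2170 = 7090$)
$\frac{b{\left(211 \right)} + 41165}{-8980 + s} = \frac{-38 + 41165}{-8980 + 7090} = \frac{41127}{-1890} = 41127 \left(- \frac{1}{1890}\right) = - \frac{13709}{630}$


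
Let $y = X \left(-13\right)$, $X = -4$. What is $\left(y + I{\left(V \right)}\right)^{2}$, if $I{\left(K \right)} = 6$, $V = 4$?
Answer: $3364$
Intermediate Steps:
$y = 52$ ($y = \left(-4\right) \left(-13\right) = 52$)
$\left(y + I{\left(V \right)}\right)^{2} = \left(52 + 6\right)^{2} = 58^{2} = 3364$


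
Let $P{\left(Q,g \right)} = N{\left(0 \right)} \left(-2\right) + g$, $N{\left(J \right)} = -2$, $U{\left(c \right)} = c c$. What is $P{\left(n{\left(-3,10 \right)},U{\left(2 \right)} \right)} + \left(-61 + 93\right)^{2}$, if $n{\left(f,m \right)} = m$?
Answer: $1032$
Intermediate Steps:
$U{\left(c \right)} = c^{2}$
$P{\left(Q,g \right)} = 4 + g$ ($P{\left(Q,g \right)} = \left(-2\right) \left(-2\right) + g = 4 + g$)
$P{\left(n{\left(-3,10 \right)},U{\left(2 \right)} \right)} + \left(-61 + 93\right)^{2} = \left(4 + 2^{2}\right) + \left(-61 + 93\right)^{2} = \left(4 + 4\right) + 32^{2} = 8 + 1024 = 1032$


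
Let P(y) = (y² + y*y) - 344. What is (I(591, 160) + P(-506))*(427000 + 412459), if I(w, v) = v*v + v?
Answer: 451199138992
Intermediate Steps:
P(y) = -344 + 2*y² (P(y) = (y² + y²) - 344 = 2*y² - 344 = -344 + 2*y²)
I(w, v) = v + v² (I(w, v) = v² + v = v + v²)
(I(591, 160) + P(-506))*(427000 + 412459) = (160*(1 + 160) + (-344 + 2*(-506)²))*(427000 + 412459) = (160*161 + (-344 + 2*256036))*839459 = (25760 + (-344 + 512072))*839459 = (25760 + 511728)*839459 = 537488*839459 = 451199138992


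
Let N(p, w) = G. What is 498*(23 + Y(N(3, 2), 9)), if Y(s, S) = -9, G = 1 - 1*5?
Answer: 6972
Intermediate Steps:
G = -4 (G = 1 - 5 = -4)
N(p, w) = -4
498*(23 + Y(N(3, 2), 9)) = 498*(23 - 9) = 498*14 = 6972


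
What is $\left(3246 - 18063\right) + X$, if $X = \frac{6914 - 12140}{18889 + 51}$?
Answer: $- \frac{140319603}{9470} \approx -14817.0$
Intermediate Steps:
$X = - \frac{2613}{9470}$ ($X = - \frac{5226}{18940} = \left(-5226\right) \frac{1}{18940} = - \frac{2613}{9470} \approx -0.27592$)
$\left(3246 - 18063\right) + X = \left(3246 - 18063\right) - \frac{2613}{9470} = -14817 - \frac{2613}{9470} = - \frac{140319603}{9470}$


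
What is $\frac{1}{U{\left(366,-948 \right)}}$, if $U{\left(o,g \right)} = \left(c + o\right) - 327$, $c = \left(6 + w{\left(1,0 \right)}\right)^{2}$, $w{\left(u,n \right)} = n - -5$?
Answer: $\frac{1}{160} \approx 0.00625$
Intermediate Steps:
$w{\left(u,n \right)} = 5 + n$ ($w{\left(u,n \right)} = n + 5 = 5 + n$)
$c = 121$ ($c = \left(6 + \left(5 + 0\right)\right)^{2} = \left(6 + 5\right)^{2} = 11^{2} = 121$)
$U{\left(o,g \right)} = -206 + o$ ($U{\left(o,g \right)} = \left(121 + o\right) - 327 = -206 + o$)
$\frac{1}{U{\left(366,-948 \right)}} = \frac{1}{-206 + 366} = \frac{1}{160}$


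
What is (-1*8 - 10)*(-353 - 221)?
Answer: 10332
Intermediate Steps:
(-1*8 - 10)*(-353 - 221) = (-8 - 10)*(-574) = -18*(-574) = 10332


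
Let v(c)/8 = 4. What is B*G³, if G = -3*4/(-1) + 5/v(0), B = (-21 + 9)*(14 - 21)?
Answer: 1236141249/8192 ≈ 1.5090e+5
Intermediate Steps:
v(c) = 32 (v(c) = 8*4 = 32)
B = 84 (B = -12*(-7) = 84)
G = 389/32 (G = -3*4/(-1) + 5/32 = -12*(-1) + 5*(1/32) = 12 + 5/32 = 389/32 ≈ 12.156)
B*G³ = 84*(389/32)³ = 84*(58863869/32768) = 1236141249/8192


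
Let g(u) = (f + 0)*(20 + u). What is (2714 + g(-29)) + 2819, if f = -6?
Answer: 5587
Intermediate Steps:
g(u) = -120 - 6*u (g(u) = (-6 + 0)*(20 + u) = -6*(20 + u) = -120 - 6*u)
(2714 + g(-29)) + 2819 = (2714 + (-120 - 6*(-29))) + 2819 = (2714 + (-120 + 174)) + 2819 = (2714 + 54) + 2819 = 2768 + 2819 = 5587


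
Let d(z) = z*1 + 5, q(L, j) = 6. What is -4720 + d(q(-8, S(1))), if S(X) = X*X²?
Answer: -4709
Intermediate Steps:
S(X) = X³
d(z) = 5 + z (d(z) = z + 5 = 5 + z)
-4720 + d(q(-8, S(1))) = -4720 + (5 + 6) = -4720 + 11 = -4709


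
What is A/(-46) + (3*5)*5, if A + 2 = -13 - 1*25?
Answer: 1745/23 ≈ 75.870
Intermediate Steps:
A = -40 (A = -2 + (-13 - 1*25) = -2 + (-13 - 25) = -2 - 38 = -40)
A/(-46) + (3*5)*5 = -40/(-46) + (3*5)*5 = -1/46*(-40) + 15*5 = 20/23 + 75 = 1745/23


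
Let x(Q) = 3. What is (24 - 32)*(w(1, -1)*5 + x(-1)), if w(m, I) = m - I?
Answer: -104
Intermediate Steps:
(24 - 32)*(w(1, -1)*5 + x(-1)) = (24 - 32)*((1 - 1*(-1))*5 + 3) = -8*((1 + 1)*5 + 3) = -8*(2*5 + 3) = -8*(10 + 3) = -8*13 = -104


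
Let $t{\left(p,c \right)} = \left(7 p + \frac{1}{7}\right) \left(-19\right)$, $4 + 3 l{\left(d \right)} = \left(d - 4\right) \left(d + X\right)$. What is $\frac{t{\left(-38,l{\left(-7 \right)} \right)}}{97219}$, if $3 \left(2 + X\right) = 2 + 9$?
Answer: $\frac{35359}{680533} \approx 0.051958$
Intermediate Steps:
$X = \frac{5}{3}$ ($X = -2 + \frac{2 + 9}{3} = -2 + \frac{1}{3} \cdot 11 = -2 + \frac{11}{3} = \frac{5}{3} \approx 1.6667$)
$l{\left(d \right)} = - \frac{4}{3} + \frac{\left(-4 + d\right) \left(\frac{5}{3} + d\right)}{3}$ ($l{\left(d \right)} = - \frac{4}{3} + \frac{\left(d - 4\right) \left(d + \frac{5}{3}\right)}{3} = - \frac{4}{3} + \frac{\left(-4 + d\right) \left(\frac{5}{3} + d\right)}{3}$)
$t{\left(p,c \right)} = - \frac{19}{7} - 133 p$ ($t{\left(p,c \right)} = \left(7 p + \frac{1}{7}\right) \left(-19\right) = \left(\frac{1}{7} + 7 p\right) \left(-19\right) = - \frac{19}{7} - 133 p$)
$\frac{t{\left(-38,l{\left(-7 \right)} \right)}}{97219} = \frac{- \frac{19}{7} - -5054}{97219} = \left(- \frac{19}{7} + 5054\right) \frac{1}{97219} = \frac{35359}{7} \cdot \frac{1}{97219} = \frac{35359}{680533}$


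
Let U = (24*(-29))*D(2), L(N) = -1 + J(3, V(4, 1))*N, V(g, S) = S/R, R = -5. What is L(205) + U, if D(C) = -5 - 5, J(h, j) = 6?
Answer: 8189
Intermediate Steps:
V(g, S) = -S/5 (V(g, S) = S/(-5) = S*(-⅕) = -S/5)
L(N) = -1 + 6*N
D(C) = -10
U = 6960 (U = (24*(-29))*(-10) = -696*(-10) = 6960)
L(205) + U = (-1 + 6*205) + 6960 = (-1 + 1230) + 6960 = 1229 + 6960 = 8189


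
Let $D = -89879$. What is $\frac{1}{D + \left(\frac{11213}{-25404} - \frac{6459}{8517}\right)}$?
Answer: $- \frac{72121956}{6482335811843} \approx -1.1126 \cdot 10^{-5}$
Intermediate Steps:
$\frac{1}{D + \left(\frac{11213}{-25404} - \frac{6459}{8517}\right)} = \frac{1}{-89879 + \left(\frac{11213}{-25404} - \frac{6459}{8517}\right)} = \frac{1}{-89879 + \left(11213 \left(- \frac{1}{25404}\right) - \frac{2153}{2839}\right)} = \frac{1}{-89879 - \frac{86528519}{72121956}} = \frac{1}{- \frac{6482335811843}{72121956}} = - \frac{72121956}{6482335811843}$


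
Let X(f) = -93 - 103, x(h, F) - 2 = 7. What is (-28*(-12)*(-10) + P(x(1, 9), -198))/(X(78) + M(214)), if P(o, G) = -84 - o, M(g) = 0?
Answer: 3453/196 ≈ 17.617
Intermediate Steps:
x(h, F) = 9 (x(h, F) = 2 + 7 = 9)
X(f) = -196
(-28*(-12)*(-10) + P(x(1, 9), -198))/(X(78) + M(214)) = (-28*(-12)*(-10) + (-84 - 1*9))/(-196 + 0) = (336*(-10) + (-84 - 9))/(-196) = (-3360 - 93)*(-1/196) = -3453*(-1/196) = 3453/196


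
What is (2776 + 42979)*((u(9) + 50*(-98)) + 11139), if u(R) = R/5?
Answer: 285547804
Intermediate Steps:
u(R) = R/5 (u(R) = R*(1/5) = R/5)
(2776 + 42979)*((u(9) + 50*(-98)) + 11139) = (2776 + 42979)*(((1/5)*9 + 50*(-98)) + 11139) = 45755*((9/5 - 4900) + 11139) = 45755*(-24491/5 + 11139) = 45755*(31204/5) = 285547804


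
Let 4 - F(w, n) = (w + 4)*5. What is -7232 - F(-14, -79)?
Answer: -7286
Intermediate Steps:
F(w, n) = -16 - 5*w (F(w, n) = 4 - (w + 4)*5 = 4 - (4 + w)*5 = 4 - (20 + 5*w) = 4 + (-20 - 5*w) = -16 - 5*w)
-7232 - F(-14, -79) = -7232 - (-16 - 5*(-14)) = -7232 - (-16 + 70) = -7232 - 1*54 = -7232 - 54 = -7286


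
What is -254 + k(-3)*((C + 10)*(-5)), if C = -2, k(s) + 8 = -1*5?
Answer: 266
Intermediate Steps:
k(s) = -13 (k(s) = -8 - 1*5 = -8 - 5 = -13)
-254 + k(-3)*((C + 10)*(-5)) = -254 - 13*(-2 + 10)*(-5) = -254 - 104*(-5) = -254 - 13*(-40) = -254 + 520 = 266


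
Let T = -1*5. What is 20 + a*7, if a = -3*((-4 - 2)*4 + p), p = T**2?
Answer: -1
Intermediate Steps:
T = -5
p = 25 (p = (-5)**2 = 25)
a = -3 (a = -3*((-4 - 2)*4 + 25) = -3*(-6*4 + 25) = -3*(-24 + 25) = -3*1 = -3)
20 + a*7 = 20 - 3*7 = 20 - 21 = -1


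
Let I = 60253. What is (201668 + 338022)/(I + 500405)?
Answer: 269845/280329 ≈ 0.96260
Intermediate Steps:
(201668 + 338022)/(I + 500405) = (201668 + 338022)/(60253 + 500405) = 539690/560658 = 539690*(1/560658) = 269845/280329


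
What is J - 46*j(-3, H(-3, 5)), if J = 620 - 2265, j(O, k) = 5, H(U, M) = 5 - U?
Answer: -1875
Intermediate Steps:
J = -1645
J - 46*j(-3, H(-3, 5)) = -1645 - 46*5 = -1645 - 1*230 = -1645 - 230 = -1875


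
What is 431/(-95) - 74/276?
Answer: -62993/13110 ≈ -4.8050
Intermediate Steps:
431/(-95) - 74/276 = 431*(-1/95) - 74*1/276 = -431/95 - 37/138 = -62993/13110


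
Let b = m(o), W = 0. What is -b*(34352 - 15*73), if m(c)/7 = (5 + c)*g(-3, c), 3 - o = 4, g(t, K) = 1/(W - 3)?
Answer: 931196/3 ≈ 3.1040e+5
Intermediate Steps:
g(t, K) = -⅓ (g(t, K) = 1/(0 - 3) = 1/(-3) = -⅓)
o = -1 (o = 3 - 1*4 = 3 - 4 = -1)
m(c) = -35/3 - 7*c/3 (m(c) = 7*((5 + c)*(-⅓)) = 7*(-5/3 - c/3) = -35/3 - 7*c/3)
b = -28/3 (b = -35/3 - 7/3*(-1) = -35/3 + 7/3 = -28/3 ≈ -9.3333)
-b*(34352 - 15*73) = -(-28)*(34352 - 15*73)/3 = -(-28)*(34352 - 1095)/3 = -(-28)*33257/3 = -1*(-931196/3) = 931196/3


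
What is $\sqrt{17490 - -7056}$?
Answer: $\sqrt{24546} \approx 156.67$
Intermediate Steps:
$\sqrt{17490 - -7056} = \sqrt{17490 + 7056} = \sqrt{24546}$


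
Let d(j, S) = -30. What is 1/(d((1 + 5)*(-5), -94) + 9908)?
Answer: 1/9878 ≈ 0.00010124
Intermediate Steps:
1/(d((1 + 5)*(-5), -94) + 9908) = 1/(-30 + 9908) = 1/9878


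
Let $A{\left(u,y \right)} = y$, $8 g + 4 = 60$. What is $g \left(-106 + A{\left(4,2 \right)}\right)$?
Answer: $-728$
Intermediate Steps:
$g = 7$ ($g = - \frac{1}{2} + \frac{1}{8} \cdot 60 = - \frac{1}{2} + \frac{15}{2} = 7$)
$g \left(-106 + A{\left(4,2 \right)}\right) = 7 \left(-106 + 2\right) = 7 \left(-104\right) = -728$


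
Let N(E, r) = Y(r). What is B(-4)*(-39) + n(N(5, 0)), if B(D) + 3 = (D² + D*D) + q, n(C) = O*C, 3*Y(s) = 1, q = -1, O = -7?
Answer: -3283/3 ≈ -1094.3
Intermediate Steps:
Y(s) = ⅓ (Y(s) = (⅓)*1 = ⅓)
N(E, r) = ⅓
n(C) = -7*C
B(D) = -4 + 2*D² (B(D) = -3 + ((D² + D*D) - 1) = -3 + ((D² + D²) - 1) = -3 + (2*D² - 1) = -3 + (-1 + 2*D²) = -4 + 2*D²)
B(-4)*(-39) + n(N(5, 0)) = (-4 + 2*(-4)²)*(-39) - 7*⅓ = (-4 + 2*16)*(-39) - 7/3 = (-4 + 32)*(-39) - 7/3 = 28*(-39) - 7/3 = -1092 - 7/3 = -3283/3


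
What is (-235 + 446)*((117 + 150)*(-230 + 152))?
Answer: -4394286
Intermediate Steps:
(-235 + 446)*((117 + 150)*(-230 + 152)) = 211*(267*(-78)) = 211*(-20826) = -4394286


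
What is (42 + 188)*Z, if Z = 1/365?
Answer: 46/73 ≈ 0.63014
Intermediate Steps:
Z = 1/365 ≈ 0.0027397
(42 + 188)*Z = (42 + 188)*(1/365) = 230*(1/365) = 46/73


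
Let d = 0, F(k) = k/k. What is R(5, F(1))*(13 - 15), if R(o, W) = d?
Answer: 0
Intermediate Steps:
F(k) = 1
R(o, W) = 0
R(5, F(1))*(13 - 15) = 0*(13 - 15) = 0*(-2) = 0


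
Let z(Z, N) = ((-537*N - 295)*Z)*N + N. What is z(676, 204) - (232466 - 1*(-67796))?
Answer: -15148089130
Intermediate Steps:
z(Z, N) = N + N*Z*(-295 - 537*N) (z(Z, N) = ((-295 - 537*N)*Z)*N + N = (Z*(-295 - 537*N))*N + N = N*Z*(-295 - 537*N) + N = N + N*Z*(-295 - 537*N))
z(676, 204) - (232466 - 1*(-67796)) = 204*(1 - 295*676 - 537*204*676) - (232466 - 1*(-67796)) = 204*(1 - 199420 - 74054448) - (232466 + 67796) = 204*(-74253867) - 1*300262 = -15147788868 - 300262 = -15148089130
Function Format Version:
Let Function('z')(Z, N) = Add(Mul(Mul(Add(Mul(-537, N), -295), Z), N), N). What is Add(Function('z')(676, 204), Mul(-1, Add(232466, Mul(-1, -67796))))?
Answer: -15148089130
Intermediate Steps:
Function('z')(Z, N) = Add(N, Mul(N, Z, Add(-295, Mul(-537, N)))) (Function('z')(Z, N) = Add(Mul(Mul(Add(-295, Mul(-537, N)), Z), N), N) = Add(Mul(Mul(Z, Add(-295, Mul(-537, N))), N), N) = Add(Mul(N, Z, Add(-295, Mul(-537, N))), N) = Add(N, Mul(N, Z, Add(-295, Mul(-537, N)))))
Add(Function('z')(676, 204), Mul(-1, Add(232466, Mul(-1, -67796)))) = Add(Mul(204, Add(1, Mul(-295, 676), Mul(-537, 204, 676))), Mul(-1, Add(232466, Mul(-1, -67796)))) = Add(Mul(204, Add(1, -199420, -74054448)), Mul(-1, Add(232466, 67796))) = Add(Mul(204, -74253867), Mul(-1, 300262)) = Add(-15147788868, -300262) = -15148089130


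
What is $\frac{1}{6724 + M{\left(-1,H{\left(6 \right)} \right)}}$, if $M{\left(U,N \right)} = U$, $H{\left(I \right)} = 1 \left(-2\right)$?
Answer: $\frac{1}{6723} \approx 0.00014874$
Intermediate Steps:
$H{\left(I \right)} = -2$
$\frac{1}{6724 + M{\left(-1,H{\left(6 \right)} \right)}} = \frac{1}{6724 - 1} = \frac{1}{6723}$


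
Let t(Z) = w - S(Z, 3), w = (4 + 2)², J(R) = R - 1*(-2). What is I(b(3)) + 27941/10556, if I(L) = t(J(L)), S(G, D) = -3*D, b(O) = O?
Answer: 502961/10556 ≈ 47.647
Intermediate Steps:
J(R) = 2 + R (J(R) = R + 2 = 2 + R)
w = 36 (w = 6² = 36)
t(Z) = 45 (t(Z) = 36 - (-3)*3 = 36 - 1*(-9) = 36 + 9 = 45)
I(L) = 45
I(b(3)) + 27941/10556 = 45 + 27941/10556 = 502961/10556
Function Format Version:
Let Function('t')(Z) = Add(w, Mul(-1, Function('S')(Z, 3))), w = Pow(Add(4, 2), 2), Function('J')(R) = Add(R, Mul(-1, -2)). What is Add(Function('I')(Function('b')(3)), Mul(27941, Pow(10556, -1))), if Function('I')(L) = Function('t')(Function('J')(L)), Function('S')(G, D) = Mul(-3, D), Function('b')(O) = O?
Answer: Rational(502961, 10556) ≈ 47.647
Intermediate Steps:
Function('J')(R) = Add(2, R) (Function('J')(R) = Add(R, 2) = Add(2, R))
w = 36 (w = Pow(6, 2) = 36)
Function('t')(Z) = 45 (Function('t')(Z) = Add(36, Mul(-1, Mul(-3, 3))) = Add(36, Mul(-1, -9)) = Add(36, 9) = 45)
Function('I')(L) = 45
Add(Function('I')(Function('b')(3)), Mul(27941, Pow(10556, -1))) = Add(45, Mul(27941, Pow(10556, -1))) = Add(45, Mul(27941, Rational(1, 10556))) = Add(45, Rational(27941, 10556)) = Rational(502961, 10556)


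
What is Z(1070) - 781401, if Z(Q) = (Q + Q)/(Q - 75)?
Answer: -155498371/199 ≈ -7.8140e+5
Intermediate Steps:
Z(Q) = 2*Q/(-75 + Q) (Z(Q) = (2*Q)/(-75 + Q) = 2*Q/(-75 + Q))
Z(1070) - 781401 = 2*1070/(-75 + 1070) - 781401 = 2*1070/995 - 781401 = 2*1070*(1/995) - 781401 = 428/199 - 781401 = -155498371/199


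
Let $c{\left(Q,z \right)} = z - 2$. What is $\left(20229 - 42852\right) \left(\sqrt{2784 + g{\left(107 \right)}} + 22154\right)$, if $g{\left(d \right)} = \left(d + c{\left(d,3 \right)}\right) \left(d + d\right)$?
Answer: $-501189942 - 45246 \sqrt{6474} \approx -5.0483 \cdot 10^{8}$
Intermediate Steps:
$c{\left(Q,z \right)} = -2 + z$ ($c{\left(Q,z \right)} = z - 2 = -2 + z$)
$g{\left(d \right)} = 2 d \left(1 + d\right)$ ($g{\left(d \right)} = \left(d + \left(-2 + 3\right)\right) \left(d + d\right) = \left(d + 1\right) 2 d = \left(1 + d\right) 2 d = 2 d \left(1 + d\right)$)
$\left(20229 - 42852\right) \left(\sqrt{2784 + g{\left(107 \right)}} + 22154\right) = \left(20229 - 42852\right) \left(\sqrt{2784 + 2 \cdot 107 \left(1 + 107\right)} + 22154\right) = - 22623 \left(\sqrt{2784 + 2 \cdot 107 \cdot 108} + 22154\right) = - 22623 \left(\sqrt{2784 + 23112} + 22154\right) = - 22623 \left(\sqrt{25896} + 22154\right) = - 22623 \left(2 \sqrt{6474} + 22154\right) = - 22623 \left(22154 + 2 \sqrt{6474}\right) = -501189942 - 45246 \sqrt{6474}$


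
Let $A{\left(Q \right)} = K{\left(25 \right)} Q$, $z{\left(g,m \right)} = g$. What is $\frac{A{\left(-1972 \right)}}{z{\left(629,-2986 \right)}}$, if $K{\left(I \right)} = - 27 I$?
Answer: $\frac{78300}{37} \approx 2116.2$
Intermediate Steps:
$A{\left(Q \right)} = - 675 Q$ ($A{\left(Q \right)} = \left(-27\right) 25 Q = - 675 Q$)
$\frac{A{\left(-1972 \right)}}{z{\left(629,-2986 \right)}} = \frac{\left(-675\right) \left(-1972\right)}{629} = 1331100 \cdot \frac{1}{629} = \frac{78300}{37}$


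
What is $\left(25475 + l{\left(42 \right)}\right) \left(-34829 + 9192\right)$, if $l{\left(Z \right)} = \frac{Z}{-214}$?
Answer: $- \frac{69881437148}{107} \approx -6.531 \cdot 10^{8}$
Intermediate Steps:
$l{\left(Z \right)} = - \frac{Z}{214}$ ($l{\left(Z \right)} = Z \left(- \frac{1}{214}\right) = - \frac{Z}{214}$)
$\left(25475 + l{\left(42 \right)}\right) \left(-34829 + 9192\right) = \left(25475 - \frac{21}{107}\right) \left(-34829 + 9192\right) = \left(25475 - \frac{21}{107}\right) \left(-25637\right) = \frac{2725804}{107} \left(-25637\right) = - \frac{69881437148}{107}$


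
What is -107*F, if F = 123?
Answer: -13161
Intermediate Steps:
-107*F = -107*123 = -13161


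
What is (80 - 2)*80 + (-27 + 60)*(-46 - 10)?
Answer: 4392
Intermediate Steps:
(80 - 2)*80 + (-27 + 60)*(-46 - 10) = 78*80 + 33*(-56) = 6240 - 1848 = 4392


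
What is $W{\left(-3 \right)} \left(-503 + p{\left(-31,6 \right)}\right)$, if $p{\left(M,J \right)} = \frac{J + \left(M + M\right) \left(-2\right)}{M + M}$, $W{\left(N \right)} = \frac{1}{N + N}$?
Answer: $\frac{7829}{93} \approx 84.183$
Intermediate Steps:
$W{\left(N \right)} = \frac{1}{2 N}$
$p{\left(M,J \right)} = \frac{J - 4 M}{2 M}$ ($p{\left(M,J \right)} = \frac{J + 2 M \left(-2\right)}{2 M} = \left(J - 4 M\right) \frac{1}{2 M} = \frac{J - 4 M}{2 M}$)
$W{\left(-3 \right)} \left(-503 + p{\left(-31,6 \right)}\right) = \frac{1}{2 \left(-3\right)} \left(-503 - \left(2 - \frac{3}{-31}\right)\right) = \frac{1}{2} \left(- \frac{1}{3}\right) \left(-503 - \left(2 - - \frac{3}{31}\right)\right) = - \frac{-503 - \frac{65}{31}}{6} = \left(- \frac{1}{6}\right) \left(- \frac{15658}{31}\right) = \frac{7829}{93}$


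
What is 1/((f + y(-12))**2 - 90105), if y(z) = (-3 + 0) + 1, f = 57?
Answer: -1/87080 ≈ -1.1484e-5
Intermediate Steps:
y(z) = -2 (y(z) = -3 + 1 = -2)
1/((f + y(-12))**2 - 90105) = 1/((57 - 2)**2 - 90105) = 1/(55**2 - 90105) = 1/(3025 - 90105) = 1/(-87080) = -1/87080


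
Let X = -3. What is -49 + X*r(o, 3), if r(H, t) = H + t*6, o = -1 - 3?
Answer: -91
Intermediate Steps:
o = -4
r(H, t) = H + 6*t
-49 + X*r(o, 3) = -49 - 3*(-4 + 6*3) = -49 - 3*(-4 + 18) = -49 - 3*14 = -49 - 42 = -91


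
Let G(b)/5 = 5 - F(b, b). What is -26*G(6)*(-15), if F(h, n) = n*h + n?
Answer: -72150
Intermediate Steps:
F(h, n) = n + h*n (F(h, n) = h*n + n = n + h*n)
G(b) = 25 - 5*b*(1 + b) (G(b) = 5*(5 - b*(1 + b)) = 25 - 5*b*(1 + b))
-26*G(6)*(-15) = -26*(25 - 5*6*(1 + 6))*(-15) = -26*(25 - 5*6*7)*(-15) = -26*(25 - 210)*(-15) = -26*(-185)*(-15) = 4810*(-15) = -72150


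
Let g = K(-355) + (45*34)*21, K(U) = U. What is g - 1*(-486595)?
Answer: 518370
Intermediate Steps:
g = 31775 (g = -355 + (45*34)*21 = -355 + 1530*21 = -355 + 32130 = 31775)
g - 1*(-486595) = 31775 - 1*(-486595) = 31775 + 486595 = 518370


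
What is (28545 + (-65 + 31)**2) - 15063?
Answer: 14638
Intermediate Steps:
(28545 + (-65 + 31)**2) - 15063 = (28545 + (-34)**2) - 15063 = (28545 + 1156) - 15063 = 29701 - 15063 = 14638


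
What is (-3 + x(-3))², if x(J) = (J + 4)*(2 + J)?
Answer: 16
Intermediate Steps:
x(J) = (2 + J)*(4 + J) (x(J) = (4 + J)*(2 + J) = (2 + J)*(4 + J))
(-3 + x(-3))² = (-3 + (8 + (-3)² + 6*(-3)))² = (-3 + (8 + 9 - 18))² = (-3 - 1)² = (-4)² = 16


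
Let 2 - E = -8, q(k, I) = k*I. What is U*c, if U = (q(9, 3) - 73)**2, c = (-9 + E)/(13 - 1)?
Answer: 529/3 ≈ 176.33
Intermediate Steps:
q(k, I) = I*k
E = 10 (E = 2 - 1*(-8) = 2 + 8 = 10)
c = 1/12 (c = (-9 + 10)/(13 - 1) = 1/12 ≈ 0.083333)
U = 2116 (U = (3*9 - 73)**2 = (27 - 73)**2 = (-46)**2 = 2116)
U*c = 2116*(1/12) = 529/3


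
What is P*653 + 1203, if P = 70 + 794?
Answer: 565395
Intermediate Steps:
P = 864
P*653 + 1203 = 864*653 + 1203 = 564192 + 1203 = 565395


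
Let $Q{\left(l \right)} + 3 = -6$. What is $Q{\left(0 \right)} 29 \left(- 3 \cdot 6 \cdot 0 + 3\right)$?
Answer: $-783$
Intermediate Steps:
$Q{\left(l \right)} = -9$ ($Q{\left(l \right)} = -3 - 6 = -9$)
$Q{\left(0 \right)} 29 \left(- 3 \cdot 6 \cdot 0 + 3\right) = \left(-9\right) 29 \left(- 3 \cdot 6 \cdot 0 + 3\right) = - 261 \left(\left(-3\right) 0 + 3\right) = - 261 \left(0 + 3\right) = \left(-261\right) 3 = -783$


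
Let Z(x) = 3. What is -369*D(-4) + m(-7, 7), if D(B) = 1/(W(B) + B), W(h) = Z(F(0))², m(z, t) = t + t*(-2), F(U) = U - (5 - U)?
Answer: -404/5 ≈ -80.800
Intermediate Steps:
F(U) = -5 + 2*U (F(U) = U + (-5 + U) = -5 + 2*U)
m(z, t) = -t (m(z, t) = t - 2*t = -t)
W(h) = 9 (W(h) = 3² = 9)
D(B) = 1/(9 + B)
-369*D(-4) + m(-7, 7) = -369/(9 - 4) - 1*7 = -369/5 - 7 = -404/5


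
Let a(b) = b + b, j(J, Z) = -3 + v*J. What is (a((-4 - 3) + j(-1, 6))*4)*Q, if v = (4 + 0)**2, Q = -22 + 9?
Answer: 2704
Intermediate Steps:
Q = -13
v = 16 (v = 4**2 = 16)
j(J, Z) = -3 + 16*J
a(b) = 2*b
(a((-4 - 3) + j(-1, 6))*4)*Q = ((2*((-4 - 3) + (-3 + 16*(-1))))*4)*(-13) = ((2*(-7 + (-3 - 16)))*4)*(-13) = ((2*(-7 - 19))*4)*(-13) = ((2*(-26))*4)*(-13) = -52*4*(-13) = -208*(-13) = 2704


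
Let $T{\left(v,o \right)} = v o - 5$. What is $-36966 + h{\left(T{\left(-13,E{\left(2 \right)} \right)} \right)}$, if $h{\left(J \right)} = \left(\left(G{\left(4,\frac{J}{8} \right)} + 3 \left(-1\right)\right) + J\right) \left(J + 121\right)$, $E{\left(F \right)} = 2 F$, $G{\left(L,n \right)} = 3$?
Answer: $-40614$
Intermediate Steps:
$T{\left(v,o \right)} = -5 + o v$ ($T{\left(v,o \right)} = o v - 5 = -5 + o v$)
$h{\left(J \right)} = J \left(121 + J\right)$ ($h{\left(J \right)} = \left(\left(3 + 3 \left(-1\right)\right) + J\right) \left(J + 121\right) = \left(\left(3 - 3\right) + J\right) \left(121 + J\right) = \left(0 + J\right) \left(121 + J\right) = J \left(121 + J\right)$)
$-36966 + h{\left(T{\left(-13,E{\left(2 \right)} \right)} \right)} = -36966 + \left(-5 + 2 \cdot 2 \left(-13\right)\right) \left(121 + \left(-5 + 2 \cdot 2 \left(-13\right)\right)\right) = -36966 + \left(-5 + 4 \left(-13\right)\right) \left(121 + \left(-5 + 4 \left(-13\right)\right)\right) = -36966 + \left(-5 - 52\right) \left(121 - 57\right) = -36966 - 57 \left(121 - 57\right) = -36966 - 3648 = -40614$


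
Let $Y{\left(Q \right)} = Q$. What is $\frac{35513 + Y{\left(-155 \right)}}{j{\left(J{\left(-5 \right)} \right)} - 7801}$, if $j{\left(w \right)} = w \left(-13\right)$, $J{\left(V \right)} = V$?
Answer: $- \frac{17679}{3868} \approx -4.5706$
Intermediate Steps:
$j{\left(w \right)} = - 13 w$
$\frac{35513 + Y{\left(-155 \right)}}{j{\left(J{\left(-5 \right)} \right)} - 7801} = \frac{35513 - 155}{\left(-13\right) \left(-5\right) - 7801} = \frac{35358}{65 - 7801} = \frac{35358}{-7736} = 35358 \left(- \frac{1}{7736}\right) = - \frac{17679}{3868}$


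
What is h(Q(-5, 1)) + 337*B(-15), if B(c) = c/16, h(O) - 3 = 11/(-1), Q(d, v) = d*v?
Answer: -5183/16 ≈ -323.94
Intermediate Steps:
h(O) = -8 (h(O) = 3 + 11/(-1) = 3 + 11*(-1) = 3 - 11 = -8)
B(c) = c/16 (B(c) = c*(1/16) = c/16)
h(Q(-5, 1)) + 337*B(-15) = -8 + 337*((1/16)*(-15)) = -8 + 337*(-15/16) = -8 - 5055/16 = -5183/16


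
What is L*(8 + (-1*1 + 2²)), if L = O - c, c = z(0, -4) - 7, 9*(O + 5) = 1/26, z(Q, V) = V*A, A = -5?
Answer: -46321/234 ≈ -197.95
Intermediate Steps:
z(Q, V) = -5*V (z(Q, V) = V*(-5) = -5*V)
O = -1169/234 (O = -5 + (⅑)/26 = -5 + (⅑)*(1/26) = -5 + 1/234 = -1169/234 ≈ -4.9957)
c = 13 (c = -5*(-4) - 7 = 20 - 7 = 13)
L = -4211/234 (L = -1169/234 - 1*13 = -1169/234 - 13 = -4211/234 ≈ -17.996)
L*(8 + (-1*1 + 2²)) = -4211*(8 + (-1*1 + 2²))/234 = -4211*(8 + (-1 + 4))/234 = -4211*(8 + 3)/234 = -4211/234*11 = -46321/234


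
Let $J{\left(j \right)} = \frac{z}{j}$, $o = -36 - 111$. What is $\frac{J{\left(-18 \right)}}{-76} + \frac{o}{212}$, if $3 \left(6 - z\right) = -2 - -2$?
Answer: $- \frac{4163}{6042} \approx -0.68901$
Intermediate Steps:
$o = -147$ ($o = -36 - 111 = -147$)
$z = 6$ ($z = 6 - \frac{-2 - -2}{3} = 6 - \frac{-2 + 2}{3} = 6 - 0 = 6 + 0 = 6$)
$J{\left(j \right)} = \frac{6}{j}$
$\frac{J{\left(-18 \right)}}{-76} + \frac{o}{212} = \frac{6 \frac{1}{-18}}{-76} - \frac{147}{212} = 6 \left(- \frac{1}{18}\right) \left(- \frac{1}{76}\right) - \frac{147}{212} = \left(- \frac{1}{3}\right) \left(- \frac{1}{76}\right) - \frac{147}{212} = \frac{1}{228} - \frac{147}{212} = - \frac{4163}{6042}$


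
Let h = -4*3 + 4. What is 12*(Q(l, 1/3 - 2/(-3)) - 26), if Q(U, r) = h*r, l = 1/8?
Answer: -408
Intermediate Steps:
h = -8 (h = -12 + 4 = -8)
l = ⅛ ≈ 0.12500
Q(U, r) = -8*r
12*(Q(l, 1/3 - 2/(-3)) - 26) = 12*(-8*(1/3 - 2/(-3)) - 26) = 12*(-8*(1*(⅓) - 2*(-⅓)) - 26) = 12*(-8*(⅓ + ⅔) - 26) = 12*(-8*1 - 26) = 12*(-8 - 26) = 12*(-34) = -408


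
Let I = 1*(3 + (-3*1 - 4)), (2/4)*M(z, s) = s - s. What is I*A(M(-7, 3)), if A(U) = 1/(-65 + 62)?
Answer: 4/3 ≈ 1.3333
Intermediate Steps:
M(z, s) = 0 (M(z, s) = 2*(s - s) = 2*0 = 0)
A(U) = -1/3 (A(U) = 1/(-3) = -1/3)
I = -4 (I = 1*(3 + (-3 - 4)) = 1*(3 - 7) = 1*(-4) = -4)
I*A(M(-7, 3)) = -4*(-1/3) = 4/3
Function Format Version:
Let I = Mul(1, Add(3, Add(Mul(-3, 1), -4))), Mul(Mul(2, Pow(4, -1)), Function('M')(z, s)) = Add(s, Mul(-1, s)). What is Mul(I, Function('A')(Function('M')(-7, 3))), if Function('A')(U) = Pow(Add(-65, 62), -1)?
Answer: Rational(4, 3) ≈ 1.3333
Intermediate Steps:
Function('M')(z, s) = 0 (Function('M')(z, s) = Mul(2, Add(s, Mul(-1, s))) = Mul(2, 0) = 0)
Function('A')(U) = Rational(-1, 3) (Function('A')(U) = Pow(-3, -1) = Rational(-1, 3))
I = -4 (I = Mul(1, Add(3, Add(-3, -4))) = Mul(1, Add(3, -7)) = Mul(1, -4) = -4)
Mul(I, Function('A')(Function('M')(-7, 3))) = Mul(-4, Rational(-1, 3)) = Rational(4, 3)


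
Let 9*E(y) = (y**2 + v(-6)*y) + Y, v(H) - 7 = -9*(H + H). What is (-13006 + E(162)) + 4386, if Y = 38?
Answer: -32668/9 ≈ -3629.8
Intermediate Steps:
v(H) = 7 - 18*H (v(H) = 7 - 9*(H + H) = 7 - 18*H)
E(y) = 38/9 + y**2/9 + 115*y/9 (E(y) = ((y**2 + (7 - 18*(-6))*y) + 38)/9 = ((y**2 + (7 + 108)*y) + 38)/9 = ((y**2 + 115*y) + 38)/9 = (38 + y**2 + 115*y)/9 = 38/9 + y**2/9 + 115*y/9)
(-13006 + E(162)) + 4386 = (-13006 + (38/9 + (1/9)*162**2 + (115/9)*162)) + 4386 = (-13006 + (38/9 + (1/9)*26244 + 2070)) + 4386 = (-13006 + (38/9 + 2916 + 2070)) + 4386 = (-13006 + 44912/9) + 4386 = -72142/9 + 4386 = -32668/9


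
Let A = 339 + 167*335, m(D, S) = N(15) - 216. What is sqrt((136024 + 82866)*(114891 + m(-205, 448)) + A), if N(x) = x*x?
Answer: 2*sqrt(6287629321) ≈ 1.5859e+5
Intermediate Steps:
N(x) = x**2
m(D, S) = 9 (m(D, S) = 15**2 - 216 = 225 - 216 = 9)
A = 56284 (A = 339 + 55945 = 56284)
sqrt((136024 + 82866)*(114891 + m(-205, 448)) + A) = sqrt((136024 + 82866)*(114891 + 9) + 56284) = sqrt(218890*114900 + 56284) = sqrt(25150461000 + 56284) = sqrt(25150517284) = 2*sqrt(6287629321)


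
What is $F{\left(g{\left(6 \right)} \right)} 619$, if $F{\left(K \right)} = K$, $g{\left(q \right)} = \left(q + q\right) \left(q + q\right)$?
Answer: $89136$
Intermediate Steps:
$g{\left(q \right)} = 4 q^{2}$ ($g{\left(q \right)} = 2 q 2 q = 4 q^{2}$)
$F{\left(g{\left(6 \right)} \right)} 619 = 4 \cdot 6^{2} \cdot 619 = 4 \cdot 36 \cdot 619 = 144 \cdot 619 = 89136$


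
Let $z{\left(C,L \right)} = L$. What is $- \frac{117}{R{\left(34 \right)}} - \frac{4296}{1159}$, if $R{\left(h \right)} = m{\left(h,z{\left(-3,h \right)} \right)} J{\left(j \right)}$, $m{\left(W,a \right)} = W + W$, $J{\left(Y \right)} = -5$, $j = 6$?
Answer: $- \frac{1325037}{394060} \approx -3.3625$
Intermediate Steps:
$m{\left(W,a \right)} = 2 W$
$R{\left(h \right)} = - 10 h$ ($R{\left(h \right)} = 2 h \left(-5\right) = - 10 h$)
$- \frac{117}{R{\left(34 \right)}} - \frac{4296}{1159} = - \frac{117}{\left(-10\right) 34} - \frac{4296}{1159} = - \frac{117}{-340} - \frac{4296}{1159} = \left(-117\right) \left(- \frac{1}{340}\right) - \frac{4296}{1159} = \frac{117}{340} - \frac{4296}{1159} = - \frac{1325037}{394060}$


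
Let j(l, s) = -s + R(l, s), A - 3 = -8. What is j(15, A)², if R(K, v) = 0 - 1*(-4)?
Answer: 81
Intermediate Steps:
A = -5 (A = 3 - 8 = -5)
R(K, v) = 4 (R(K, v) = 0 + 4 = 4)
j(l, s) = 4 - s (j(l, s) = -s + 4 = 4 - s)
j(15, A)² = (4 - 1*(-5))² = (4 + 5)² = 9² = 81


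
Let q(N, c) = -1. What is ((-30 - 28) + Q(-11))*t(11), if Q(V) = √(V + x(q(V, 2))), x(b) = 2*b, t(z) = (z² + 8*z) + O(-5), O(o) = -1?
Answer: -12064 + 208*I*√13 ≈ -12064.0 + 749.96*I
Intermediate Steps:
t(z) = -1 + z² + 8*z (t(z) = (z² + 8*z) - 1 = -1 + z² + 8*z)
Q(V) = √(-2 + V) (Q(V) = √(V + 2*(-1)) = √(V - 2) = √(-2 + V))
((-30 - 28) + Q(-11))*t(11) = ((-30 - 28) + √(-2 - 11))*(-1 + 11² + 8*11) = (-58 + √(-13))*(-1 + 121 + 88) = (-58 + I*√13)*208 = -12064 + 208*I*√13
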